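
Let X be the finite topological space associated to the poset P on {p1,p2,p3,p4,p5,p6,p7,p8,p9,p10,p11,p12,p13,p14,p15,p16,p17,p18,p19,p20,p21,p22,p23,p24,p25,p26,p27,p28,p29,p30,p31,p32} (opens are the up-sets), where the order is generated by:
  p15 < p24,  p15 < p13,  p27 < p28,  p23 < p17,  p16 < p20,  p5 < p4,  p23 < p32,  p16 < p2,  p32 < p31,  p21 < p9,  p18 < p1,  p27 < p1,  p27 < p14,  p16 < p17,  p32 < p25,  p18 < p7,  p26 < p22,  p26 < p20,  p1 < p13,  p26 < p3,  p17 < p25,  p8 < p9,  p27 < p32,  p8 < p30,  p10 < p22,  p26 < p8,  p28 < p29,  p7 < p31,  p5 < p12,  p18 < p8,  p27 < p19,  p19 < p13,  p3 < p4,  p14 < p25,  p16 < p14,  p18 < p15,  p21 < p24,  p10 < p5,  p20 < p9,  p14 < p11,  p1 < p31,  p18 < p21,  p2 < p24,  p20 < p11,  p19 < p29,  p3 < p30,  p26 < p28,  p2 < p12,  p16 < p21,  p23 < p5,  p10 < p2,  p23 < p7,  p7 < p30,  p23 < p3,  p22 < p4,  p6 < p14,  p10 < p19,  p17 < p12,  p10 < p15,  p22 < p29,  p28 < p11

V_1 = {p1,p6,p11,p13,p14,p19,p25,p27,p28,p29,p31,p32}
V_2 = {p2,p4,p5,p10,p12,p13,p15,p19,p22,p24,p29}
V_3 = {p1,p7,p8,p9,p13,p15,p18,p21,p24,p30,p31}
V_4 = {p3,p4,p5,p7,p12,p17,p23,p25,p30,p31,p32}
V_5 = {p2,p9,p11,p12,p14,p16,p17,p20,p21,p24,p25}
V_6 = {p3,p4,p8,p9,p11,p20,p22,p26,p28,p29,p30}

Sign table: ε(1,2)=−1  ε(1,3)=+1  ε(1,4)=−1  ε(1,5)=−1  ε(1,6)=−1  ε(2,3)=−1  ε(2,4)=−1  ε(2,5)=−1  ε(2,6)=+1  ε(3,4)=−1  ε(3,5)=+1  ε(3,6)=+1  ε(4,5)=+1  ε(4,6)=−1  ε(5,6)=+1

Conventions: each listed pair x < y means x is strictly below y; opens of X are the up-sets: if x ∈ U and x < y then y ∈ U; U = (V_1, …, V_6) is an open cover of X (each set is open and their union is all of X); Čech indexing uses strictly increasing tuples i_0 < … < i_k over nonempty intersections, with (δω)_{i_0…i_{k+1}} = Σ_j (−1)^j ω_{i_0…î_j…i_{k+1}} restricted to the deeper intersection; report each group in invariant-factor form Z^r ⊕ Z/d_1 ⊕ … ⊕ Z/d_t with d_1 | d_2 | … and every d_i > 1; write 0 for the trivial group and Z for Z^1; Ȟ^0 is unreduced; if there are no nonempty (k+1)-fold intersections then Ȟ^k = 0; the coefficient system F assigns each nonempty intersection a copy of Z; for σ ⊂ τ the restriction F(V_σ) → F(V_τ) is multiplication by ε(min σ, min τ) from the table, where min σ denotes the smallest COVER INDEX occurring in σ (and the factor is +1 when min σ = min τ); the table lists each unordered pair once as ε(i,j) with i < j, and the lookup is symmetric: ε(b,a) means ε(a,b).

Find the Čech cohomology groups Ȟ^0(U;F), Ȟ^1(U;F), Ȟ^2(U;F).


nerve of the cover:
  V12={p13,p19,p29} V13={p1,p13,p31} V14={p25,p31,p32} V15={p11,p14,p25} V16={p11,p28,p29} V23={p13,p15,p24} V24={p4,p5,p12} V25={p2,p12,p24} V26={p4,p22,p29} V34={p7,p30,p31} V35={p9,p21,p24} V36={p8,p9,p30} V45={p12,p17,p25} V46={p3,p4,p30} V56={p9,p11,p20}
  V123={p13} V126={p29} V134={p31} V145={p25} V156={p11} V235={p24} V245={p12} V246={p4} V346={p30} V356={p9}
C dims 6,15,10; δ0: rk 6, SNF 1^5·2; δ1: rk 9, SNF 1^9
Ȟ^0 = (6 − 6) − 0 = 0, so Ȟ^0 ≅ 0
Ȟ^1 = (15 − 9) − 6 = 0 plus torsion [2], so Ȟ^1 ≅ Z/2
Ȟ^2 = (10 − 0) − 9 = 1, so Ȟ^2 ≅ Z

Ȟ^0 = 0, Ȟ^1 = Z/2 and Ȟ^2 = Z


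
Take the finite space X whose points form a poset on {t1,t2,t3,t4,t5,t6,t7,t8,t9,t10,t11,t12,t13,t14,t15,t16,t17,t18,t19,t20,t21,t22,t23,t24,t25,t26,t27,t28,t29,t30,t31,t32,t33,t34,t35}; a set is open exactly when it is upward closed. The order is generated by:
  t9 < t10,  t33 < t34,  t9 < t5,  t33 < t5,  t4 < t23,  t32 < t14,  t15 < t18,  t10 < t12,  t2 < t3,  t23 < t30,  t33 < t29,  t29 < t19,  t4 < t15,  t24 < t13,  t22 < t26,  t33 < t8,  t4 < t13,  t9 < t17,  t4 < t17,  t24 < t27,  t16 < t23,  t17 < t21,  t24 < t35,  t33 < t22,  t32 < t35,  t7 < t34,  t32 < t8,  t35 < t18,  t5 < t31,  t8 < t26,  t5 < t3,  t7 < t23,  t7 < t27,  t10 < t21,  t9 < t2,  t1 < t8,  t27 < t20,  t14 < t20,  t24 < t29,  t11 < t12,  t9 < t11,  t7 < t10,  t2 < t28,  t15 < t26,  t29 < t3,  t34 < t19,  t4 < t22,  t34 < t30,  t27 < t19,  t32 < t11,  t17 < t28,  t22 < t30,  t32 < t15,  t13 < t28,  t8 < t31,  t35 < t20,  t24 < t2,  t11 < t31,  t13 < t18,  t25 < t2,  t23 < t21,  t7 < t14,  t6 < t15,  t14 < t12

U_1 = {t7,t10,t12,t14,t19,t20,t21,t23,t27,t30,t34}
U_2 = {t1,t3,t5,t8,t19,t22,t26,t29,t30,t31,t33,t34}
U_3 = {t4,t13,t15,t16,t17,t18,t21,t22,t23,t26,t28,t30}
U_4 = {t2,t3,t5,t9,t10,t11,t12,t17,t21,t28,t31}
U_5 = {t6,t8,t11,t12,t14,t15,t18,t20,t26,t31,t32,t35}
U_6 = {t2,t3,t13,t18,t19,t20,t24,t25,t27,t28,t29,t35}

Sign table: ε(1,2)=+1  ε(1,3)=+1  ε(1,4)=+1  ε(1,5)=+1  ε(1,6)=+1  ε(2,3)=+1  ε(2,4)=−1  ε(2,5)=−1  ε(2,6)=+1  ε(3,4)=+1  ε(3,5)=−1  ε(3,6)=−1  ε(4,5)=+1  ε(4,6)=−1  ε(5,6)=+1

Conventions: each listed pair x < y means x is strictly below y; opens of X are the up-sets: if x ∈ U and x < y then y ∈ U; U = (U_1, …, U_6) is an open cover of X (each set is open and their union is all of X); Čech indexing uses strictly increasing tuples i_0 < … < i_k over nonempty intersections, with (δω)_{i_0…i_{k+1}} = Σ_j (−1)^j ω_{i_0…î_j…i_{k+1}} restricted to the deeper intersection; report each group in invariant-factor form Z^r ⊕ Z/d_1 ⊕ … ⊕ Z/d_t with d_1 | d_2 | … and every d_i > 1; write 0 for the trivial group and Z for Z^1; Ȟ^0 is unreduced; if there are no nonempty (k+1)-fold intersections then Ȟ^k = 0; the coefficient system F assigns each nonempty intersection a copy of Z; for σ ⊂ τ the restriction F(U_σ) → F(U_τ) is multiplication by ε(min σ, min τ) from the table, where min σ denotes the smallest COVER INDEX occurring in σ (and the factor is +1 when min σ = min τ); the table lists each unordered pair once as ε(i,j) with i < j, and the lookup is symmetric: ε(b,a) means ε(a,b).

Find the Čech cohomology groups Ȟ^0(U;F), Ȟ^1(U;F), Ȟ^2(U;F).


Ȟ^0 ≅ 0, Ȟ^1 ≅ Z/2, Ȟ^2 ≅ Z

nerve of the cover:
  U12={t19,t30,t34} U13={t21,t23,t30} U14={t10,t12,t21} U15={t12,t14,t20} U16={t19,t20,t27} U23={t22,t26,t30} U24={t3,t5,t31} U25={t8,t26,t31} U26={t3,t19,t29} U34={t17,t21,t28} U35={t15,t18,t26} U36={t13,t18,t28} U45={t11,t12,t31} U46={t2,t3,t28} U56={t18,t20,t35}
  U123={t30} U126={t19} U134={t21} U145={t12} U156={t20} U235={t26} U245={t31} U246={t3} U346={t28} U356={t18}
C dims 6,15,10; δ0: rk 6, SNF 1^5·2; δ1: rk 9, SNF 1^9
Ȟ^0 = (6 − 6) − 0 = 0, so Ȟ^0 ≅ 0
Ȟ^1 = (15 − 9) − 6 = 0 plus torsion [2], so Ȟ^1 ≅ Z/2
Ȟ^2 = (10 − 0) − 9 = 1, so Ȟ^2 ≅ Z


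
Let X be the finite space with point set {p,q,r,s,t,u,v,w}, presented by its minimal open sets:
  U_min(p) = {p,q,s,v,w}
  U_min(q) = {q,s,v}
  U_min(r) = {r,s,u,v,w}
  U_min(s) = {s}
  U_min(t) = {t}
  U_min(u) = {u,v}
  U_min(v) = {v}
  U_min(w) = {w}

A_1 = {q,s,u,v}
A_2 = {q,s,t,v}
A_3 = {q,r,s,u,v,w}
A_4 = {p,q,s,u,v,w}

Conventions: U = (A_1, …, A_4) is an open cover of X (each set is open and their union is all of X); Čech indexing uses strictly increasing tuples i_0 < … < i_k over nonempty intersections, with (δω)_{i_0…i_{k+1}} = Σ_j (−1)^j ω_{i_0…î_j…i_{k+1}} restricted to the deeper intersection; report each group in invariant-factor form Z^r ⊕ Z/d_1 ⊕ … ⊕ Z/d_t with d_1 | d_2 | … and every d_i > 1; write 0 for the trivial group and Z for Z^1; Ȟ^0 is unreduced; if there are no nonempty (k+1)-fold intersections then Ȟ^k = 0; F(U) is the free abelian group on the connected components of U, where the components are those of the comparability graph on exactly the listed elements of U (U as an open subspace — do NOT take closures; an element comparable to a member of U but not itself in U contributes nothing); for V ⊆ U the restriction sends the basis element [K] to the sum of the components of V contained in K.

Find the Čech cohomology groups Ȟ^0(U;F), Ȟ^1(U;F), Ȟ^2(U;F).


Ȟ^0 = Z^2,  Ȟ^1 = Z,  Ȟ^2 = 0

nerve of the cover:
  A12={q,s,v} A13={q,s,u,v} A14={q,s,u,v} A23={q,s,v} A24={q,s,v} A34={q,s,u,v,w}
  A123={q,s,v} A124={q,s,v} A134={q,s,u,v} A234={q,s,v}
  A1234={q,s,v}
components per intersection:
  A1: {q,s,u,v}
  A2: {q,s,v} {t}
  A3: {q,r,s,u,v,w}
  A4: {p,q,s,u,v,w}
  A12: {q,s,v}
  A13: {q,s,u,v}
  A14: {q,s,u,v}
  A23: {q,s,v}
  A24: {q,s,v}
  A34: {q,s,u,v} {w}
  A123: {q,s,v}
  A124: {q,s,v}
  A134: {q,s,u,v}
  A234: {q,s,v}
  A1234: {q,s,v}
C dims 5,7,4,1; δ0: rk 3, SNF 1^3; δ1: rk 3, SNF 1^3; δ2: rk 1, SNF 1^1
Ȟ^0 = (5 − 3) − 0 = 2, so Ȟ^0 ≅ Z^2
Ȟ^1 = (7 − 3) − 3 = 1, so Ȟ^1 ≅ Z
Ȟ^2 = (4 − 1) − 3 = 0, so Ȟ^2 ≅ 0


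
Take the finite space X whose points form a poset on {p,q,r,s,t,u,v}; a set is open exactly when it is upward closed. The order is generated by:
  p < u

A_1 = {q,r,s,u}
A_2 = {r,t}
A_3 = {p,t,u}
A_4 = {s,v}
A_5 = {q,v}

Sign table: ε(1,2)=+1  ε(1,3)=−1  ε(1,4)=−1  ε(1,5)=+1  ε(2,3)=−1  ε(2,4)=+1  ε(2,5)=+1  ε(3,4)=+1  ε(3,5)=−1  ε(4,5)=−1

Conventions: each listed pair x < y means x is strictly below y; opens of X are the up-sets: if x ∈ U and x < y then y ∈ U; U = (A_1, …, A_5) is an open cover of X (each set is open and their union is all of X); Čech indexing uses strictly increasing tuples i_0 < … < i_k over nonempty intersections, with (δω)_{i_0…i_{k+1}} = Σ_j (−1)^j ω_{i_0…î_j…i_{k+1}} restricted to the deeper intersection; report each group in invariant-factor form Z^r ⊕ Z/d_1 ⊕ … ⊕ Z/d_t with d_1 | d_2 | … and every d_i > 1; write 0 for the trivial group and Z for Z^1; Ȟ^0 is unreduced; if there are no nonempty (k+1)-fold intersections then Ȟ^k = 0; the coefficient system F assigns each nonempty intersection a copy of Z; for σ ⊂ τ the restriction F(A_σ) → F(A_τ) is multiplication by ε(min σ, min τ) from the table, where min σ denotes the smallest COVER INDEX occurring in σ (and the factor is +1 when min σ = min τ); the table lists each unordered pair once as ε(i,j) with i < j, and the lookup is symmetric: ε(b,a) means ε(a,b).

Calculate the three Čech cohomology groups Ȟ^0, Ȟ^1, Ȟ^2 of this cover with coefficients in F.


nerve simplices:
  A12={r} A13={u} A14={s} A15={q} A23={t} A45={v}
C dims 5,6; δ0: rk 4, SNF 1^4
degree 0: 5−4−0 = 1 → Ȟ^0 ≅ Z
degree 1: 6−0−4 = 2 → Ȟ^1 ≅ Z^2
degree 2: 0−0−0 = 0 → Ȟ^2 ≅ 0

Ȟ^0 ≅ Z, Ȟ^1 ≅ Z^2, Ȟ^2 ≅ 0


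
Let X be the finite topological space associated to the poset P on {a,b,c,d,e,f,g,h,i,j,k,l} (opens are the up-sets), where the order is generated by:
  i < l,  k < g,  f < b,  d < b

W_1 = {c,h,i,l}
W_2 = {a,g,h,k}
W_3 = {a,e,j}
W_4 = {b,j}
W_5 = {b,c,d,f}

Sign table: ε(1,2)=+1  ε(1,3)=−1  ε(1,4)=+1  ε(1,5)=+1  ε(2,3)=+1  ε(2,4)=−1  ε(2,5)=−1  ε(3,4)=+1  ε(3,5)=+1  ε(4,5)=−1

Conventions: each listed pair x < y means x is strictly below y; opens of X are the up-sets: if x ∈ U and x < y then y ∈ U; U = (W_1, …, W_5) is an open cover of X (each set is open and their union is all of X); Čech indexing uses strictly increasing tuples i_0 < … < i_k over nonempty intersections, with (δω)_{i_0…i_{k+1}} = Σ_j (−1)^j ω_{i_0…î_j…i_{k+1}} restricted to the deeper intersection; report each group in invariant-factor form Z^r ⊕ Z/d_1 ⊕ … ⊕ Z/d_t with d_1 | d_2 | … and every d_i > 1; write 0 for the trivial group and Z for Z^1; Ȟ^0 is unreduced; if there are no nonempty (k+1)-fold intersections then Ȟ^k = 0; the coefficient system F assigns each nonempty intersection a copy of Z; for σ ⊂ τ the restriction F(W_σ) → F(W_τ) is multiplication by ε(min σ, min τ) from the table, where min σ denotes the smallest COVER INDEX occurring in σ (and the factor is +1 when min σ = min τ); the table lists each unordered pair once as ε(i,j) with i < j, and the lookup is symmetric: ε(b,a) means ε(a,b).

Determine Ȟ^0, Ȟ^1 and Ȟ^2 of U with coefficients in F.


Ȟ^0(U;F) ≅ 0, Ȟ^1(U;F) ≅ Z/2, Ȟ^2(U;F) ≅ 0

nonempty overlaps:
  W12={h} W15={c} W23={a} W34={j} W45={b}
C dims 5,5; δ0: rk 5, SNF 1^4·2
degree 0: 5−5−0 = 0 → Ȟ^0 ≅ 0
degree 1: 5−0−5 = 0 plus torsion [2] → Ȟ^1 ≅ Z/2
degree 2: 0−0−0 = 0 → Ȟ^2 ≅ 0


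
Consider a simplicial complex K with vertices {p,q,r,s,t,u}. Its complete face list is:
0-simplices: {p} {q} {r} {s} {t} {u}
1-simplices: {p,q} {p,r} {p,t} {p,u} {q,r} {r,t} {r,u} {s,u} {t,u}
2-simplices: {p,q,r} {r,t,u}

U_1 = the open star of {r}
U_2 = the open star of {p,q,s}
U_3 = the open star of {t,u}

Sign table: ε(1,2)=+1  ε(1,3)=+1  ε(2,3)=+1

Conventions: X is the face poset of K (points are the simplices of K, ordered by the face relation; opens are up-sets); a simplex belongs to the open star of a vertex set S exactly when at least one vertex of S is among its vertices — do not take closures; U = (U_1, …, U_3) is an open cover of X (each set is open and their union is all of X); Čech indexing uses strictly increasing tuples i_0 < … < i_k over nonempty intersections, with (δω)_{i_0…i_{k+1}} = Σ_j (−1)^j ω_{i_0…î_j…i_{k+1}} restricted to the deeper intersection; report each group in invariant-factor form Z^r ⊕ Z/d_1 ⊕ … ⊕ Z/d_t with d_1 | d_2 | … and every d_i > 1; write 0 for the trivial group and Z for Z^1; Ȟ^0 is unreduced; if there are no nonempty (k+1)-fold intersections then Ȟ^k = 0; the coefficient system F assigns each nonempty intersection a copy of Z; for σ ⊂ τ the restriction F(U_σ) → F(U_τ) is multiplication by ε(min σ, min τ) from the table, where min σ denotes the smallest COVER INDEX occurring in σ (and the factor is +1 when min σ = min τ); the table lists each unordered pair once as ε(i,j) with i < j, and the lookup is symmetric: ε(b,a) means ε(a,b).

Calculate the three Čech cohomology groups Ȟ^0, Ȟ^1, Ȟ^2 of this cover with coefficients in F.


Ȟ^0 ≅ Z, Ȟ^1 ≅ Z, Ȟ^2 ≅ 0

nonempty intersections:
  U1={{r},{p,r},{q,r},{r,t},{r,u},{p,q,r},{r,t,u}} U2={{p},{q},{s},{p,q},{p,r},{p,t},{p,u},{q,r},{s,u},{p,q,r}} U3={{t},{u},{p,t},{p,u},{r,t},{r,u},{s,u},{t,u},{r,t,u}}
  U12={{p,r},{q,r},{p,q,r}} U13={{r,t},{r,u},{r,t,u}} U23={{p,t},{p,u},{s,u}}
C dims 3,3; δ0: rk 2, SNF 1^2
Ȟ^0: (3−2)−0=1 ⇒ Z
Ȟ^1: (3−0)−2=1 ⇒ Z
Ȟ^2: (0−0)−0=0 ⇒ 0


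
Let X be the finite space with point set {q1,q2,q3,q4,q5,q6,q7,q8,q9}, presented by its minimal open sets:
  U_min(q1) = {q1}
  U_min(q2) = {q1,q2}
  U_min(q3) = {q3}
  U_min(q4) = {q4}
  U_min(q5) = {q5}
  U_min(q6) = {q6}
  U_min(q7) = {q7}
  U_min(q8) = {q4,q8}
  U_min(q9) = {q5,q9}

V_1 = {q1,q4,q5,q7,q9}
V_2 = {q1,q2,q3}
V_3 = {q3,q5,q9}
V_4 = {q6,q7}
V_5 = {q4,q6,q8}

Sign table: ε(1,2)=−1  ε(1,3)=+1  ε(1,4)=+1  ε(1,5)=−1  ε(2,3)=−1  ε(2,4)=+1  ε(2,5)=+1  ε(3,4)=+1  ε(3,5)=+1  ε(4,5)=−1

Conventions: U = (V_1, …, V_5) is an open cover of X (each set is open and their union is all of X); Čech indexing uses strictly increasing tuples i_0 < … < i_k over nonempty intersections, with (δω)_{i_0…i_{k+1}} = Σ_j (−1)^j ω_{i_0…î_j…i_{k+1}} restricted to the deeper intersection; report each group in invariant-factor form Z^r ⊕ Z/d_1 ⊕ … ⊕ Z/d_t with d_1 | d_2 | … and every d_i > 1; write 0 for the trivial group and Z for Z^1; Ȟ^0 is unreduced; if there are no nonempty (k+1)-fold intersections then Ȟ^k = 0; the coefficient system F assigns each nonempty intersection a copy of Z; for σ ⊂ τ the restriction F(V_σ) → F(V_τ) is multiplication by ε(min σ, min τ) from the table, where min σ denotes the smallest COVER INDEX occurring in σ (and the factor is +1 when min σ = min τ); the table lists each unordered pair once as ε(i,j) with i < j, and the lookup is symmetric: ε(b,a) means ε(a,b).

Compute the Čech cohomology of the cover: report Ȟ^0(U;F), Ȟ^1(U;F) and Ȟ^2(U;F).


nerve simplices:
  V12={q1} V13={q5,q9} V14={q7} V15={q4} V23={q3} V45={q6}
C dims 5,6; δ0: rk 4, SNF 1^4
degree 0: 5−4−0 = 1 → Ȟ^0 ≅ Z
degree 1: 6−0−4 = 2 → Ȟ^1 ≅ Z^2
degree 2: 0−0−0 = 0 → Ȟ^2 ≅ 0

Ȟ^0 ≅ Z, Ȟ^1 ≅ Z^2 and Ȟ^2 ≅ 0


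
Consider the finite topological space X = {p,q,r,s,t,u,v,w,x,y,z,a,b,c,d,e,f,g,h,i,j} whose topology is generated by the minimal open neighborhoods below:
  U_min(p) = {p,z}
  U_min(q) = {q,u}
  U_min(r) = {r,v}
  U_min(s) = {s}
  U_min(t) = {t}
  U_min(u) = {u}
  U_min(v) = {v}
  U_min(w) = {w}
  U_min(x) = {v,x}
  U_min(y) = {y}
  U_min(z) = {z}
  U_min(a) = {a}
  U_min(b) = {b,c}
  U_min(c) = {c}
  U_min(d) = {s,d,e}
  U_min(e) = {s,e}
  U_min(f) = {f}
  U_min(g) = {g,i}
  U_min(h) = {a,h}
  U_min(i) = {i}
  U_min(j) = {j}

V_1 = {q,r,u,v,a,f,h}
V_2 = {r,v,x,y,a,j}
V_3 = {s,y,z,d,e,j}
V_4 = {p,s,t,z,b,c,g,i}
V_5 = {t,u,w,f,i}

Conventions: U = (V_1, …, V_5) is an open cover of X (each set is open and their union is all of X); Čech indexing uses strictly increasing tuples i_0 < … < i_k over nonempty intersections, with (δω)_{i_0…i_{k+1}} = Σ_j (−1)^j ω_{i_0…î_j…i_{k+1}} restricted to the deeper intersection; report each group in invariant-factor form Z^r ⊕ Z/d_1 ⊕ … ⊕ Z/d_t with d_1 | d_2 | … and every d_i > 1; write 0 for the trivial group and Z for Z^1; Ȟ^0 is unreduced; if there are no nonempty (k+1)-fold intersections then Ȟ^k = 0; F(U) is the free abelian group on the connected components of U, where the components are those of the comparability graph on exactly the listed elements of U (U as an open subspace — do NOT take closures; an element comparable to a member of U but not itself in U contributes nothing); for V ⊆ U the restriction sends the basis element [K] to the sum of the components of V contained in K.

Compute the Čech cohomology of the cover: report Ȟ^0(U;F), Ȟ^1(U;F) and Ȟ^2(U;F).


Ȟ^0(U;F) ≅ Z^12, Ȟ^1(U;F) ≅ 0 and Ȟ^2(U;F) ≅ 0

intersection data:
  V12={r,v,a} V15={u,f} V23={y,j} V34={s,z} V45={t,i}
components per intersection:
  V1: {q,u} {r,v} {a,h} {f}
  V2: {r,v,x} {y} {a} {j}
  V3: {s,d,e} {y} {z} {j}
  V4: {p,z} {s} {t} {b,c} {g,i}
  V5: {t} {u} {w} {f} {i}
  V12: {r,v} {a}
  V15: {u} {f}
  V23: {y} {j}
  V34: {s} {z}
  V45: {t} {i}
C dims 22,10; δ0: rk 10, SNF 1^10
Ȟ^0 = (22 − 10) − 0 = 12, so Ȟ^0 ≅ Z^12
Ȟ^1 = (10 − 0) − 10 = 0, so Ȟ^1 ≅ 0
Ȟ^2 = (0 − 0) − 0 = 0, so Ȟ^2 ≅ 0


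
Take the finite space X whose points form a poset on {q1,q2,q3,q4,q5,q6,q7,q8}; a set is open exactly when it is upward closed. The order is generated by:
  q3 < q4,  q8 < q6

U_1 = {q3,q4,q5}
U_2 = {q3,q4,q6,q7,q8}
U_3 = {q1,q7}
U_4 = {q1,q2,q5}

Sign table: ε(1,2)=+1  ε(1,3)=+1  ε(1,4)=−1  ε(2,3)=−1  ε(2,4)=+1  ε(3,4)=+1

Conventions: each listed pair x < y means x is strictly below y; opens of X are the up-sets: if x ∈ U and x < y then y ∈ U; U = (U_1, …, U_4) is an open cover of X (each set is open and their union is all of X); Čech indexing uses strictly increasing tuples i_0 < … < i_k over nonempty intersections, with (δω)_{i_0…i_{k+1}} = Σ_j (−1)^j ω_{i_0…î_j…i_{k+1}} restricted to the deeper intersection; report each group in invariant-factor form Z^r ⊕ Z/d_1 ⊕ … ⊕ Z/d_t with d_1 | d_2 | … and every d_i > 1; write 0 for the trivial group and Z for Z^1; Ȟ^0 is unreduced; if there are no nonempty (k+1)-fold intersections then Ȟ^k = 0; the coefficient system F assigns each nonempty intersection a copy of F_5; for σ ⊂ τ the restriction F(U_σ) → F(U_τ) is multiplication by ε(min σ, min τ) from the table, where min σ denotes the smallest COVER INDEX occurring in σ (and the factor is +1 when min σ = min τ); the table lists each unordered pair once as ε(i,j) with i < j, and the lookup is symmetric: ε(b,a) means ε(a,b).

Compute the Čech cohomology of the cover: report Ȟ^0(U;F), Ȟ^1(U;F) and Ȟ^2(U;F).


nerve simplices:
  U12={q3,q4} U14={q5} U23={q7} U34={q1}
C dims 4,4; δ0: rk_F5 3
degree 0: 4−3−0 = 1 → Ȟ^0 ≅ Z/5
degree 1: 4−0−3 = 1 → Ȟ^1 ≅ Z/5
degree 2: 0−0−0 = 0 → Ȟ^2 ≅ 0

Ȟ^0 = Z/5; Ȟ^1 = Z/5; Ȟ^2 = 0


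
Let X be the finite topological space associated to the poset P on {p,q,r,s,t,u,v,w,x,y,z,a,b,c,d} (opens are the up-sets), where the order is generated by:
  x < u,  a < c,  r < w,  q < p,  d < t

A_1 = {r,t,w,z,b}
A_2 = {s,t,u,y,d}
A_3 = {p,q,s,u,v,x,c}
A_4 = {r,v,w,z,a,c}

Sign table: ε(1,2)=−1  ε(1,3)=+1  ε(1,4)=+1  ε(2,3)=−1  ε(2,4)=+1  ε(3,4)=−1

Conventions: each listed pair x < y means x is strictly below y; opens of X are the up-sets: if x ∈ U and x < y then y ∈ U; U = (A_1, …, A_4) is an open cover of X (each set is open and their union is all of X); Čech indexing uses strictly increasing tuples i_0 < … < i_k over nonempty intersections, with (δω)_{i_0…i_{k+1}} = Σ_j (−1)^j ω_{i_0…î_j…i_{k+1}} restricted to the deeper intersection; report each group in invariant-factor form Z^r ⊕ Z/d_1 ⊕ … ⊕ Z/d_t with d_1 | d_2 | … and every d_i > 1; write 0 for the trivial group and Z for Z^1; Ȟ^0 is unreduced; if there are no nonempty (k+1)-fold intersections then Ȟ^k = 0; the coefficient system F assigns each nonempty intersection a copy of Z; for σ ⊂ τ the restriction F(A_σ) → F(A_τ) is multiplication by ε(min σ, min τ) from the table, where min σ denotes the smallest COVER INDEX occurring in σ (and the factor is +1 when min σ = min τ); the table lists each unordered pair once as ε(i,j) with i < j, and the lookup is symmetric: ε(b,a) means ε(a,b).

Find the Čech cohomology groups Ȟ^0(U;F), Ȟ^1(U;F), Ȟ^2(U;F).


cover nerve:
  A12={t} A14={r,w,z} A23={s,u} A34={v,c}
C dims 4,4; δ0: rk 4, SNF 1^3·2
Ȟ^0: (4−4)−0=0 ⇒ 0
Ȟ^1: (4−0)−4=0 plus torsion [2] ⇒ Z/2
Ȟ^2: (0−0)−0=0 ⇒ 0

Ȟ^0(U;F) ≅ 0,  Ȟ^1(U;F) ≅ Z/2,  Ȟ^2(U;F) ≅ 0


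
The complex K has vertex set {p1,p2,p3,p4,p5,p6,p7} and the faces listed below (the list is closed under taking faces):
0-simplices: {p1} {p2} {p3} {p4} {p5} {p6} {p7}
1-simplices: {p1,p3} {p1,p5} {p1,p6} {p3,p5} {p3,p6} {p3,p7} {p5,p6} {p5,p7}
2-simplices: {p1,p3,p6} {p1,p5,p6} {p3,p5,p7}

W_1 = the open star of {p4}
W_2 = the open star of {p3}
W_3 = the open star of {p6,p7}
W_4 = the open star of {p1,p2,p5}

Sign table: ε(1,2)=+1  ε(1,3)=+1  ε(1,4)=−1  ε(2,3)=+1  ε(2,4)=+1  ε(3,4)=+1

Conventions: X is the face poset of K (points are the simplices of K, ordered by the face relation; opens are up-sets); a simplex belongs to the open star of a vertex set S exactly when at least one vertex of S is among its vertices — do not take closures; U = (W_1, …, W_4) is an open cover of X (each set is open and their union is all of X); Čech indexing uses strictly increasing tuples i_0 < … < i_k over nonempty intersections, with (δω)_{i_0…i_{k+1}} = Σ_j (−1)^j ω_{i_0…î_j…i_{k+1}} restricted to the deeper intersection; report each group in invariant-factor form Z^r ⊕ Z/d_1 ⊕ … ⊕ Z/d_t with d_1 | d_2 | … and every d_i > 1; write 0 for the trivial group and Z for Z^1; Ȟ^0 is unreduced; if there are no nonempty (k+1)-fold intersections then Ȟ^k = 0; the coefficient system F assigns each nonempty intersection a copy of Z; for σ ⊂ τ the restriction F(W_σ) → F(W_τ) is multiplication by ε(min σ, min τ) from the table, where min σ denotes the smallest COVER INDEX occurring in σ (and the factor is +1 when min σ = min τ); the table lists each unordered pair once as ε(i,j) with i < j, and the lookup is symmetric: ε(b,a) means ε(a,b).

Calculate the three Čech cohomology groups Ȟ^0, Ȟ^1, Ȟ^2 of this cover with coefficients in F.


nonempty overlaps:
  W1={{p4}} W2={{p3},{p1,p3},{p3,p5},{p3,p6},{p3,p7},{p1,p3,p6},{p3,p5,p7}} W3={{p6},{p7},{p1,p6},{p3,p6},{p3,p7},{p5,p6},{p5,p7},{p1,p3,p6},{p1,p5,p6},{p3,p5,p7}} W4={{p1},{p2},{p5},{p1,p3},{p1,p5},{p1,p6},{p3,p5},{p5,p6},{p5,p7},{p1,p3,p6},{p1,p5,p6},{p3,p5,p7}}
  W23={{p3,p6},{p3,p7},{p1,p3,p6},{p3,p5,p7}} W24={{p1,p3},{p3,p5},{p1,p3,p6},{p3,p5,p7}} W34={{p1,p6},{p5,p6},{p5,p7},{p1,p3,p6},{p1,p5,p6},{p3,p5,p7}}
  W234={{p1,p3,p6},{p3,p5,p7}}
C dims 4,3,1; δ0: rk 2, SNF 1^2; δ1: rk 1, SNF 1^1
degree 0: 4−2−0 = 2 → Ȟ^0 ≅ Z^2
degree 1: 3−1−2 = 0 → Ȟ^1 ≅ 0
degree 2: 1−0−1 = 0 → Ȟ^2 ≅ 0

Ȟ^0(U;F) ≅ Z^2,  Ȟ^1(U;F) ≅ 0,  Ȟ^2(U;F) ≅ 0


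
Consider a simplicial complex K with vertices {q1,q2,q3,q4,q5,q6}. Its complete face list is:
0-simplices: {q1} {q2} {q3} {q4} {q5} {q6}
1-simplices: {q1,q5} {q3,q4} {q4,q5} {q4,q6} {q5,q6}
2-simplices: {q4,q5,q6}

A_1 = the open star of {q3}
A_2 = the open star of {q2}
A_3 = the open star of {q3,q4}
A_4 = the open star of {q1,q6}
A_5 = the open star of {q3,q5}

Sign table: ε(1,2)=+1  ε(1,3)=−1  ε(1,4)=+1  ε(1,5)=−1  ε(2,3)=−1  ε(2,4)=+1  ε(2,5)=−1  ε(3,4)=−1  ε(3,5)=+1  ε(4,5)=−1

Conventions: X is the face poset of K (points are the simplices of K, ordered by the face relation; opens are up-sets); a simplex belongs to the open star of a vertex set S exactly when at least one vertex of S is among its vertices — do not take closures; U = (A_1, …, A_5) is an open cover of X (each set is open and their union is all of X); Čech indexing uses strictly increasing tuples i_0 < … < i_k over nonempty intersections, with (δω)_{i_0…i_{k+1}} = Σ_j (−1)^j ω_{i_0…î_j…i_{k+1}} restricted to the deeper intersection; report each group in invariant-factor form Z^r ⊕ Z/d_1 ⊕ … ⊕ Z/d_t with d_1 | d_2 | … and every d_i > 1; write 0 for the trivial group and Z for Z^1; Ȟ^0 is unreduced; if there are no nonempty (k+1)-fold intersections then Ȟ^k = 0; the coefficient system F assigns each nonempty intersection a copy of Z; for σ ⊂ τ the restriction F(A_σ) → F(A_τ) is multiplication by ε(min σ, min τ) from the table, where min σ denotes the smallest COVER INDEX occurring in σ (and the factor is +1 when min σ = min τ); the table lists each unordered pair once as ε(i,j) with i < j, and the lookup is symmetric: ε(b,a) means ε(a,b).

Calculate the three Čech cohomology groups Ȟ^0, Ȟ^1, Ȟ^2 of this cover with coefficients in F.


Ȟ^0 = Z^2, Ȟ^1 = 0 and Ȟ^2 = 0

nerve simplices:
  A1={{q3},{q3,q4}} A2={{q2}} A3={{q3},{q4},{q3,q4},{q4,q5},{q4,q6},{q4,q5,q6}} A4={{q1},{q6},{q1,q5},{q4,q6},{q5,q6},{q4,q5,q6}} A5={{q3},{q5},{q1,q5},{q3,q4},{q4,q5},{q5,q6},{q4,q5,q6}}
  A13={{q3},{q3,q4}} A15={{q3},{q3,q4}} A34={{q4,q6},{q4,q5,q6}} A35={{q3},{q3,q4},{q4,q5},{q4,q5,q6}} A45={{q1,q5},{q5,q6},{q4,q5,q6}}
  A135={{q3},{q3,q4}} A345={{q4,q5,q6}}
C dims 5,5,2; δ0: rk 3, SNF 1^3; δ1: rk 2, SNF 1^2
degree 0: 5−3−0 = 2 → Ȟ^0 ≅ Z^2
degree 1: 5−2−3 = 0 → Ȟ^1 ≅ 0
degree 2: 2−0−2 = 0 → Ȟ^2 ≅ 0


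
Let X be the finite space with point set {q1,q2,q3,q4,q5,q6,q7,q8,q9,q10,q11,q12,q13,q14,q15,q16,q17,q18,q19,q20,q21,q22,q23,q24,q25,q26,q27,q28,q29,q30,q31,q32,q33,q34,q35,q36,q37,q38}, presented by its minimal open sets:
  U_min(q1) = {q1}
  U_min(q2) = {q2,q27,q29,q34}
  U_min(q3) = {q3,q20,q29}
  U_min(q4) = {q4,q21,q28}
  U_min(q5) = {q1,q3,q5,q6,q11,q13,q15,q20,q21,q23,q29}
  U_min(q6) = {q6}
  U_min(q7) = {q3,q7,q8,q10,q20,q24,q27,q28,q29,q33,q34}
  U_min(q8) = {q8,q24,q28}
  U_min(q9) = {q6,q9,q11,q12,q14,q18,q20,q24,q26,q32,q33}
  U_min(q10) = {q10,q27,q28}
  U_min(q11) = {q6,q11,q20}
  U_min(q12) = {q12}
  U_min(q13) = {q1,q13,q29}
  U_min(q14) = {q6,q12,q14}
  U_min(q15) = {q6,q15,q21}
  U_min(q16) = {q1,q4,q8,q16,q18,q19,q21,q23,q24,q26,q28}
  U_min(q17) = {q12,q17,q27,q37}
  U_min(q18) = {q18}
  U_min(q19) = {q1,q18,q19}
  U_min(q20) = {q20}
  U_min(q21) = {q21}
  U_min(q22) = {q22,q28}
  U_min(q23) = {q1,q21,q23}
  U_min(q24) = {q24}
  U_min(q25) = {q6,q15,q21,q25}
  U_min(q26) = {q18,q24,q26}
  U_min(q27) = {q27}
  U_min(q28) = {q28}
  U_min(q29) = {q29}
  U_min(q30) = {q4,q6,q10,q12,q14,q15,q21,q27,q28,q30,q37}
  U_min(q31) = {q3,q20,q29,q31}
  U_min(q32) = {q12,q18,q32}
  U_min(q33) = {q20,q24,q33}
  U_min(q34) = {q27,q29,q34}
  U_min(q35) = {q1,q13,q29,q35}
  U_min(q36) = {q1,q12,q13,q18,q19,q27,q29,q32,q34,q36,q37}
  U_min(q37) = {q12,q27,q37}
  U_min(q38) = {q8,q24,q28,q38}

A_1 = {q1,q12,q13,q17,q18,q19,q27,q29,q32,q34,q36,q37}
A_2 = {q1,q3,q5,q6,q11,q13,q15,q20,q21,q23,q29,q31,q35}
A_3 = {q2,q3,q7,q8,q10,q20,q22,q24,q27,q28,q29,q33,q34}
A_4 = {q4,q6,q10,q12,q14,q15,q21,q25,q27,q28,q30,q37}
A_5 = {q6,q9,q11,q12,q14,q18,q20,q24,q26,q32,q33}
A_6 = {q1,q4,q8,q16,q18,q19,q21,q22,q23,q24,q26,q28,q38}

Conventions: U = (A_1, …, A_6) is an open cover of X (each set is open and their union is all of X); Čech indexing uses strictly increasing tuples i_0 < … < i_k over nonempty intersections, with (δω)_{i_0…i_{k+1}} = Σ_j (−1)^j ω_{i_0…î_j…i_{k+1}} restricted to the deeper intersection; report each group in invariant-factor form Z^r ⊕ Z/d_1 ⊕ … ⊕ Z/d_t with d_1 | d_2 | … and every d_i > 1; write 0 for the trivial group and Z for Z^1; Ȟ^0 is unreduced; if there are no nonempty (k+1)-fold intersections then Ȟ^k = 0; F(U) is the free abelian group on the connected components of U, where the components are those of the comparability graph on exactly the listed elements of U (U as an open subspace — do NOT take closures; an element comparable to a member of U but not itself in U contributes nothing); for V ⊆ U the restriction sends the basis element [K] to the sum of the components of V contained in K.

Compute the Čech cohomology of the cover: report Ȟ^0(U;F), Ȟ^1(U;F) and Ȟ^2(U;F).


Ȟ^0(U;F) ≅ Z, Ȟ^1(U;F) ≅ 0 and Ȟ^2(U;F) ≅ Z/2

intersection data:
  A12={q1,q13,q29} A13={q27,q29,q34} A14={q12,q27,q37} A15={q12,q18,q32} A16={q1,q18,q19} A23={q3,q20,q29} A24={q6,q15,q21} A25={q6,q11,q20} A26={q1,q21,q23} A34={q10,q27,q28} A35={q20,q24,q33} A36={q8,q22,q24,q28} A45={q6,q12,q14} A46={q4,q21,q28} A56={q18,q24,q26}
  A123={q29} A126={q1} A134={q27} A145={q12} A156={q18} A235={q20} A245={q6} A246={q21} A346={q28} A356={q24}
components per intersection:
  A1: {q1,q12,q13,q17,q18,q19,q27,q29,q32,q34,q36,q37}
  A2: {q1,q3,q5,q6,q11,q13,q15,q20,q21,q23,q29,q31,q35}
  A3: {q2,q3,q7,q8,q10,q20,q22,q24,q27,q28,q29,q33,q34}
  A4: {q4,q6,q10,q12,q14,q15,q21,q25,q27,q28,q30,q37}
  A5: {q6,q9,q11,q12,q14,q18,q20,q24,q26,q32,q33}
  A6: {q1,q4,q8,q16,q18,q19,q21,q22,q23,q24,q26,q28,q38}
  A12: {q1,q13,q29}
  A13: {q27,q29,q34}
  A14: {q12,q27,q37}
  A15: {q12,q18,q32}
  A16: {q1,q18,q19}
  A23: {q3,q20,q29}
  A24: {q6,q15,q21}
  A25: {q6,q11,q20}
  A26: {q1,q21,q23}
  A34: {q10,q27,q28}
  A35: {q20,q24,q33}
  A36: {q8,q22,q24,q28}
  A45: {q6,q12,q14}
  A46: {q4,q21,q28}
  A56: {q18,q24,q26}
  A123: {q29}
  A126: {q1}
  A134: {q27}
  A145: {q12}
  A156: {q18}
  A235: {q20}
  A245: {q6}
  A246: {q21}
  A346: {q28}
  A356: {q24}
C dims 6,15,10; δ0: rk 5, SNF 1^5; δ1: rk 10, SNF 1^9·2
Ȟ^0 = (6 − 5) − 0 = 1, so Ȟ^0 ≅ Z
Ȟ^1 = (15 − 10) − 5 = 0, so Ȟ^1 ≅ 0
Ȟ^2 = (10 − 0) − 10 = 0 plus torsion [2], so Ȟ^2 ≅ Z/2


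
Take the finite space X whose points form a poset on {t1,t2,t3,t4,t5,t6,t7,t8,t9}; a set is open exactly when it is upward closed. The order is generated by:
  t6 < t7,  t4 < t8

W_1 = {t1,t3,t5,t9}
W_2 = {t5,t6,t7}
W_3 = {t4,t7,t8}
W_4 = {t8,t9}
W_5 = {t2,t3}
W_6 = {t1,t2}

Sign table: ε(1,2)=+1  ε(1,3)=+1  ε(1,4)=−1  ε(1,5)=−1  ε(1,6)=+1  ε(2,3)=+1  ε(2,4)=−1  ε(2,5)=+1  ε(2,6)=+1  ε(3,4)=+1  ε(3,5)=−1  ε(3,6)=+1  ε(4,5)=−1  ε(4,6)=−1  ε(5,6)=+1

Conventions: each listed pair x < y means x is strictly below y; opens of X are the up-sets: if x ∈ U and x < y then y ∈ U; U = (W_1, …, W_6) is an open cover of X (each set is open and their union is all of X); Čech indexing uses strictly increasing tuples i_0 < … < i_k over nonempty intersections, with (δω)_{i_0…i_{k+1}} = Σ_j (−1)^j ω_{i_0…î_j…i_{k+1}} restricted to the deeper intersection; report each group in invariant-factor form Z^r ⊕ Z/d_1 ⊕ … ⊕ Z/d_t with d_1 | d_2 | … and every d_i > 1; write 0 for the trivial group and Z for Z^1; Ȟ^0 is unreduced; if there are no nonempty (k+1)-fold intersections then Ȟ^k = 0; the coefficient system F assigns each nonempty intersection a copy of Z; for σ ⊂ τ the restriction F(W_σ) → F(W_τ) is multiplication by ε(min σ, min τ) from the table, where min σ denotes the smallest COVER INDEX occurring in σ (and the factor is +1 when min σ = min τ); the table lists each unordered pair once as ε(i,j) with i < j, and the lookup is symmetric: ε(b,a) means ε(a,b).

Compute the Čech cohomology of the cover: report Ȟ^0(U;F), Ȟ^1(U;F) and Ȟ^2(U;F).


nonempty overlaps:
  W12={t5} W14={t9} W15={t3} W16={t1} W23={t7} W34={t8} W56={t2}
C dims 6,7; δ0: rk 6, SNF 1^5·2
degree 0: 6−6−0 = 0 → Ȟ^0 ≅ 0
degree 1: 7−0−6 = 1 plus torsion [2] → Ȟ^1 ≅ Z ⊕ Z/2
degree 2: 0−0−0 = 0 → Ȟ^2 ≅ 0

Ȟ^0(U;F) ≅ 0; Ȟ^1(U;F) ≅ Z ⊕ Z/2; Ȟ^2(U;F) ≅ 0


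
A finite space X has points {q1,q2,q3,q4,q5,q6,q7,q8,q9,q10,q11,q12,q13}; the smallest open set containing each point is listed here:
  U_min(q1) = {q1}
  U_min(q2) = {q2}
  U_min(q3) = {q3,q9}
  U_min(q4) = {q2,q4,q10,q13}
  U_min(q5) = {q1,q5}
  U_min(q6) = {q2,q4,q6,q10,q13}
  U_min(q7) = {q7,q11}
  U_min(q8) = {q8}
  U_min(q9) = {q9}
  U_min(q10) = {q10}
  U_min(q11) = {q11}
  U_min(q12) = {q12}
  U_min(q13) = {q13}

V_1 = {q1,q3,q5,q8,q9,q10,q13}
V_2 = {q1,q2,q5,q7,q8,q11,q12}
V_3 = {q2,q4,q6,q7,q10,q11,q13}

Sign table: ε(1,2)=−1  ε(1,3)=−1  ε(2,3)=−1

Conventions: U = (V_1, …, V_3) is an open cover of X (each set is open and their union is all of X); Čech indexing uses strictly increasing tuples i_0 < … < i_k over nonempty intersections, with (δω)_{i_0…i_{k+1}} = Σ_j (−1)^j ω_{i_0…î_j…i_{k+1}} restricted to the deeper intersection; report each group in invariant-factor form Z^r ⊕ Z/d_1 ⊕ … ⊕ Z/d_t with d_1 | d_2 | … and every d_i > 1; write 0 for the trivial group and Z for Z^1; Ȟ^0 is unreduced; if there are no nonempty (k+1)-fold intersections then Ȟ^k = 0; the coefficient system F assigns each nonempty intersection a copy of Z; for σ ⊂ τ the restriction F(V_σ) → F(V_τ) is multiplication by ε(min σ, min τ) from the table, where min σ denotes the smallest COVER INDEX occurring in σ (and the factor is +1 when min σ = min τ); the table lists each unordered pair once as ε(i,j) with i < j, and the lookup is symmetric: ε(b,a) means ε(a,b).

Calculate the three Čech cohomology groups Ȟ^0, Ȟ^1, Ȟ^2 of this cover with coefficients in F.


Ȟ^0(U;F) ≅ 0, Ȟ^1(U;F) ≅ Z/2, Ȟ^2(U;F) ≅ 0

intersection data:
  V12={q1,q5,q8} V13={q10,q13} V23={q2,q7,q11}
C dims 3,3; δ0: rk 3, SNF 1^2·2
Ȟ^0 = (3 − 3) − 0 = 0, so Ȟ^0 ≅ 0
Ȟ^1 = (3 − 0) − 3 = 0 plus torsion [2], so Ȟ^1 ≅ Z/2
Ȟ^2 = (0 − 0) − 0 = 0, so Ȟ^2 ≅ 0


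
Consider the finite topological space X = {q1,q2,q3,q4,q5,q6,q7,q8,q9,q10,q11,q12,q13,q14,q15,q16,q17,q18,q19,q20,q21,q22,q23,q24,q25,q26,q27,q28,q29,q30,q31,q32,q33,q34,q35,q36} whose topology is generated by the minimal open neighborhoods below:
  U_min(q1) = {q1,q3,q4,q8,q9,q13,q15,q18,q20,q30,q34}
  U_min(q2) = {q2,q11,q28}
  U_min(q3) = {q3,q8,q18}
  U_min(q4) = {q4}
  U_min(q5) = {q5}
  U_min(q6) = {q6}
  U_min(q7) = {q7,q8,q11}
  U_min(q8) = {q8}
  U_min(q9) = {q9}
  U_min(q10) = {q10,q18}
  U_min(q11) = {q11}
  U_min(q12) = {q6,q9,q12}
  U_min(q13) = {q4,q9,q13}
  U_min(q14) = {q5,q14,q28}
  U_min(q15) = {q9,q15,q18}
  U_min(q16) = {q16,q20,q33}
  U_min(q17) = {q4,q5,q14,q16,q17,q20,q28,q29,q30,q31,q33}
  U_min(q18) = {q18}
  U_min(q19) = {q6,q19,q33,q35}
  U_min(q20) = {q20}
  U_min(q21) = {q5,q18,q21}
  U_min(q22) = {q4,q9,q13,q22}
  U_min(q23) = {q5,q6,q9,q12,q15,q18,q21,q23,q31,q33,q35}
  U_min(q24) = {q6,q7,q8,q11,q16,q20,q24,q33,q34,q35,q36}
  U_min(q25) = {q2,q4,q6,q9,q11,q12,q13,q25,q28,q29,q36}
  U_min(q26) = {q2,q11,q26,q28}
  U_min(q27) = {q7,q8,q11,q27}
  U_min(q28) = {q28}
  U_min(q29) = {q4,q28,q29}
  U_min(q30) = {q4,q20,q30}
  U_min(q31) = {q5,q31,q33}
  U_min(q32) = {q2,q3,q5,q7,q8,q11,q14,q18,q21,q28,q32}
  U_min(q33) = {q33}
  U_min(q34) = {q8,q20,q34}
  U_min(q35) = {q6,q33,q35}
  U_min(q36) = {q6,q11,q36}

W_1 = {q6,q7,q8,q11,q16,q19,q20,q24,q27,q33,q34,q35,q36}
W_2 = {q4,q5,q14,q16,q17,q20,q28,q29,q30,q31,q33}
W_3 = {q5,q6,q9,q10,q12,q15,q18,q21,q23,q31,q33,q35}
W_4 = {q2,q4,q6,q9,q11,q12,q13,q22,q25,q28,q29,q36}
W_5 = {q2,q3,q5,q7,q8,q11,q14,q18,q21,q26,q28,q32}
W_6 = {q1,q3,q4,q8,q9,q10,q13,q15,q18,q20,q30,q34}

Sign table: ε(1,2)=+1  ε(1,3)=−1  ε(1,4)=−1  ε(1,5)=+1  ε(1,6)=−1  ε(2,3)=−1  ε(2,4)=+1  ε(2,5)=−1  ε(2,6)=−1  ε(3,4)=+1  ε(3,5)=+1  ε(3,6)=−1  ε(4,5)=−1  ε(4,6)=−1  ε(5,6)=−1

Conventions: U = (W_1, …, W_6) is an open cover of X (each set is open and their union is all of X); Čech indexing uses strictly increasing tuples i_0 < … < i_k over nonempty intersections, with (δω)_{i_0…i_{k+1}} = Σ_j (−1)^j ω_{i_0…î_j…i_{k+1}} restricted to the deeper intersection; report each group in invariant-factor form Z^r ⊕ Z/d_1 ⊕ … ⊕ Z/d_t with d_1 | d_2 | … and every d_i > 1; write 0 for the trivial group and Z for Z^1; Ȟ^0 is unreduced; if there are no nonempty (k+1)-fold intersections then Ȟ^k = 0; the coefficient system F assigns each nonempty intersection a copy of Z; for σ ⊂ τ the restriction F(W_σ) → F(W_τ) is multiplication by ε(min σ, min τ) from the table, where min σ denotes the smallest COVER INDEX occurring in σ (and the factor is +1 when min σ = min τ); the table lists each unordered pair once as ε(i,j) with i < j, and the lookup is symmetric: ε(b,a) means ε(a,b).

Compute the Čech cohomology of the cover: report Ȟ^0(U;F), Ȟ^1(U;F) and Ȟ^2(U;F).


Ȟ^0 ≅ 0, Ȟ^1 ≅ Z/2, Ȟ^2 ≅ Z

nerve of the cover:
  W12={q16,q20,q33} W13={q6,q33,q35} W14={q6,q11,q36} W15={q7,q8,q11} W16={q8,q20,q34} W23={q5,q31,q33} W24={q4,q28,q29} W25={q5,q14,q28} W26={q4,q20,q30} W34={q6,q9,q12} W35={q5,q18,q21} W36={q9,q10,q15,q18} W45={q2,q11,q28} W46={q4,q9,q13} W56={q3,q8,q18}
  W123={q33} W126={q20} W134={q6} W145={q11} W156={q8} W235={q5} W245={q28} W246={q4} W346={q9} W356={q18}
C dims 6,15,10; δ0: rk 6, SNF 1^5·2; δ1: rk 9, SNF 1^9
Ȟ^0 = (6 − 6) − 0 = 0, so Ȟ^0 ≅ 0
Ȟ^1 = (15 − 9) − 6 = 0 plus torsion [2], so Ȟ^1 ≅ Z/2
Ȟ^2 = (10 − 0) − 9 = 1, so Ȟ^2 ≅ Z


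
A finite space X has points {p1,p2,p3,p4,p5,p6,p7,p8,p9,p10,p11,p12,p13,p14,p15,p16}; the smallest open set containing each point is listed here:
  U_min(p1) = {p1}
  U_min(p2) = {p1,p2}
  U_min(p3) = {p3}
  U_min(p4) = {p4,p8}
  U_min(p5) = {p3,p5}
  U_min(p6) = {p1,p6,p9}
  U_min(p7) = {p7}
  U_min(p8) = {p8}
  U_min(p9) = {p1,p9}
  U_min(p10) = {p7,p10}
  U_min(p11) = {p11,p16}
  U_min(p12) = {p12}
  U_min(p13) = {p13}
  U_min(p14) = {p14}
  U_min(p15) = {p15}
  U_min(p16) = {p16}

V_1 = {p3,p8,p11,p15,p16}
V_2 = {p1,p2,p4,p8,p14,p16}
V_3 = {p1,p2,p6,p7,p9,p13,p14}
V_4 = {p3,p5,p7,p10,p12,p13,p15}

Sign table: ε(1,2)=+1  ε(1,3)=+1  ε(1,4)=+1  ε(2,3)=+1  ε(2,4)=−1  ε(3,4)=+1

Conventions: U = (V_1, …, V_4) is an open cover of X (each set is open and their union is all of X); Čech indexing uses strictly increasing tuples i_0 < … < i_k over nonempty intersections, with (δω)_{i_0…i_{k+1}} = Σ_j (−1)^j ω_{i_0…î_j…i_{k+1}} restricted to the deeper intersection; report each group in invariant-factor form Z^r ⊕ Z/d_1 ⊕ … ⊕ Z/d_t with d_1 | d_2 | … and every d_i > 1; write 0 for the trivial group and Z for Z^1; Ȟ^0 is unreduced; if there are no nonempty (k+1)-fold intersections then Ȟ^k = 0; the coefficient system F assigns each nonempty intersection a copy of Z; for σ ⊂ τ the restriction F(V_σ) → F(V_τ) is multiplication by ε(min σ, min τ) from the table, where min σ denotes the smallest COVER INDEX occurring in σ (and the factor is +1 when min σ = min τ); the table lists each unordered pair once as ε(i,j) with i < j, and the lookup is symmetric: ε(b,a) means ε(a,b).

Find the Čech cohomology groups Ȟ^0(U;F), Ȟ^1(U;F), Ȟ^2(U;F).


intersection data:
  V12={p8,p16} V14={p3,p15} V23={p1,p2,p14} V34={p7,p13}
C dims 4,4; δ0: rk 3, SNF 1^3
Ȟ^0 = (4 − 3) − 0 = 1, so Ȟ^0 ≅ Z
Ȟ^1 = (4 − 0) − 3 = 1, so Ȟ^1 ≅ Z
Ȟ^2 = (0 − 0) − 0 = 0, so Ȟ^2 ≅ 0

Ȟ^0 = Z; Ȟ^1 = Z; Ȟ^2 = 0


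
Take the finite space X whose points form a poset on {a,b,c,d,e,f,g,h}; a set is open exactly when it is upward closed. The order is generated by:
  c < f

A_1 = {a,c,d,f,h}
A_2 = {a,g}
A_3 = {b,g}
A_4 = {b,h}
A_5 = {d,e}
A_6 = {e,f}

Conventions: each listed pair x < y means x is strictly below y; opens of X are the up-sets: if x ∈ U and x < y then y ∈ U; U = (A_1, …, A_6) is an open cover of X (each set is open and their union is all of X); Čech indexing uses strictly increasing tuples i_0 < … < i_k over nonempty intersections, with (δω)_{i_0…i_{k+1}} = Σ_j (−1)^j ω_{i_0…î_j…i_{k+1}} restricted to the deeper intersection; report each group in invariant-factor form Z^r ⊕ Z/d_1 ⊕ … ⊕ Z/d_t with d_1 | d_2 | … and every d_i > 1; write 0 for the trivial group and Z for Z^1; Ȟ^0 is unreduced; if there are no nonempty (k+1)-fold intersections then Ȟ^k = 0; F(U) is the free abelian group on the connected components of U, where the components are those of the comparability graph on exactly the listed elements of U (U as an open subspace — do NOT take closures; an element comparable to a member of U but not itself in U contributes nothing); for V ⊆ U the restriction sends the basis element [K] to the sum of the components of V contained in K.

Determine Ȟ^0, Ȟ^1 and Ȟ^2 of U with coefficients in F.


Ȟ^0(U;F) ≅ Z^7; Ȟ^1(U;F) ≅ 0; Ȟ^2(U;F) ≅ 0

intersection data:
  A12={a} A14={h} A15={d} A16={f} A23={g} A34={b} A56={e}
components per intersection:
  A1: {a} {c,f} {d} {h}
  A2: {a} {g}
  A3: {b} {g}
  A4: {b} {h}
  A5: {d} {e}
  A6: {e} {f}
  A12: {a}
  A14: {h}
  A15: {d}
  A16: {f}
  A23: {g}
  A34: {b}
  A56: {e}
C dims 14,7; δ0: rk 7, SNF 1^7
Ȟ^0 = (14 − 7) − 0 = 7, so Ȟ^0 ≅ Z^7
Ȟ^1 = (7 − 0) − 7 = 0, so Ȟ^1 ≅ 0
Ȟ^2 = (0 − 0) − 0 = 0, so Ȟ^2 ≅ 0
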